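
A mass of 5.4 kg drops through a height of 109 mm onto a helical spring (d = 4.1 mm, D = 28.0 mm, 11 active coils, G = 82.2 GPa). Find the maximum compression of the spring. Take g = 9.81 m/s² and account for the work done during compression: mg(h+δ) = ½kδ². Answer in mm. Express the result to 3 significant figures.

35.7 mm

k = Gd⁴/(8D³N_a) = (82.2×10³)(4.1⁴)/(8·28.0³·11) = 12.024 N/mm
W = mg = 5.4 × 9.81 = 52.974 N
½kδ² − Wδ − Wh = 0 → δ = (W + √(W² + 2kWh))/k
δ = (52.974 + √(2806.2 + 138858))/12.024 = (52.974 + 376.38)/12.024 = 35.708 mm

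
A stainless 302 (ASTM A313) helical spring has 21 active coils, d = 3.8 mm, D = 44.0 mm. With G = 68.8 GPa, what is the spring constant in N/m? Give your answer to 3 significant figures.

1000 N/m

k = Gd⁴/(8D³N_a) = (68.8×10³ × 3.8⁴) / (8 × 44.0³ × 21)
  = 1.43457e+07 / 1.43109e+07 = 1.0024 N/mm = 1002.4 N/m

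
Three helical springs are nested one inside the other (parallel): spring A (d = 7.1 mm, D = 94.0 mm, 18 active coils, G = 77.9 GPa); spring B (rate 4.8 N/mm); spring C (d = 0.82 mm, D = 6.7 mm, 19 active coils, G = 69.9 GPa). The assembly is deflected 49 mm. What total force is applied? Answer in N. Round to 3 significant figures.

350 N

k_A = Gd⁴/(8D³N_a) = (77.9×10³)(7.1⁴)/(8·94.0³·18) = 1.6551 N/mm
k_C = Gd⁴/(8D³N_a) = (69.9×10³)(0.82⁴)/(8·6.7³·19) = 0.6913 N/mm
Parallel: k_eq = 1.6551 + 4.8 + 0.6913 = 7.1464 N/mm
F = k_eq·δ = 7.1464·49 = 350.17 N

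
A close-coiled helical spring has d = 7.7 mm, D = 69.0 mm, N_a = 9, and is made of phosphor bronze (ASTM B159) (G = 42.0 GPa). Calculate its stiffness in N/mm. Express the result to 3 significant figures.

6.24 N/mm

k = Gd⁴/(8D³N_a) = (42.0×10³ × 7.7⁴) / (8 × 69.0³ × 9)
  = 1.47643e+08 / 2.36526e+07 = 6.2421 N/mm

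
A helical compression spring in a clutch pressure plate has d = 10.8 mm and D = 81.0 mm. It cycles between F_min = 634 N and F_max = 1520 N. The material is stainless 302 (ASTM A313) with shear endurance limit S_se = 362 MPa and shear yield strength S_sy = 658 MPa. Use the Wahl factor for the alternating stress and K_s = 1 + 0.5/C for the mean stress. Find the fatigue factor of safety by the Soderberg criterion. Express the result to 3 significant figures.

C = D/d = 81.0/10.8 = 7.5000; K_W = (4C−1)/(4C−4)+0.615/C = 1.1974; K_s = 1+0.5/C = 1.0667
F_a = (F_max−F_min)/2 = 443 N; F_m = (F_max+F_min)/2 = 1077 N
τ_a = K_W·8F_aD/(πd³) = 1.1974 × 72.537 = 86.854 MPa
τ_m = K_s·8F_mD/(πd³) = 1.0667 × 176.35 = 188.1 MPa
Soderberg: 1/n_f = τ_a/S_se + τ_m/S_sy = 86.854/362 + 188.1/658 = 0.23993 + 0.28587 = 0.5258
n_f = 1/0.5258 = 1.902

1.90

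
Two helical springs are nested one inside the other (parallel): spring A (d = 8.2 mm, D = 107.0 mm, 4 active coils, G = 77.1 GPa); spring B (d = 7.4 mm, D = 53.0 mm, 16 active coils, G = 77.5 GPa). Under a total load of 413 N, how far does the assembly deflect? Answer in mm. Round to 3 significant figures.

19.6 mm

k_A = Gd⁴/(8D³N_a) = (77.1×10³)(8.2⁴)/(8·107.0³·4) = 8.8922 N/mm
k_B = Gd⁴/(8D³N_a) = (77.5×10³)(7.4⁴)/(8·53.0³·16) = 12.195 N/mm
Parallel: k_eq = 8.8922 + 12.195 = 21.087 N/mm
δ = F/k_eq = 413/21.087 = 19.585 mm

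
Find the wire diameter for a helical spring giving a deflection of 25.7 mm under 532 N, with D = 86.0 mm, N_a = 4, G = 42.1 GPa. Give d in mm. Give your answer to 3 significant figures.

10.0 mm

Required rate k = F/δ = 532/25.7 = 20.7 N/mm
d = (8D³N_a·k / G)^(1/4) = (8·86.0³·4·20.7 / (42.1×10³))^0.25
  = (10008)^0.25 = 10.0020 mm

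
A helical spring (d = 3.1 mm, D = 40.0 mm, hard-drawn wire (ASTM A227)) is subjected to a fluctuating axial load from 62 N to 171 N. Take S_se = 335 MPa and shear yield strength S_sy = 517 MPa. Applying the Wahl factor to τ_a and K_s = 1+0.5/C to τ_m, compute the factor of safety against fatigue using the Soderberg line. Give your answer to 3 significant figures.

C = D/d = 40.0/3.1 = 12.9032; K_W = (4C−1)/(4C−4)+0.615/C = 1.1107; K_s = 1+0.5/C = 1.0388
F_a = (F_max−F_min)/2 = 54.5 N; F_m = (F_max+F_min)/2 = 116.5 N
τ_a = K_W·8F_aD/(πd³) = 1.1107 × 186.34 = 206.96 MPa
τ_m = K_s·8F_mD/(πd³) = 1.0388 × 398.33 = 413.76 MPa
Soderberg: 1/n_f = τ_a/S_se + τ_m/S_sy = 206.96/335 + 413.76/517 = 0.61781 + 0.80032 = 1.4181
n_f = 1/1.4181 = 0.7052

0.705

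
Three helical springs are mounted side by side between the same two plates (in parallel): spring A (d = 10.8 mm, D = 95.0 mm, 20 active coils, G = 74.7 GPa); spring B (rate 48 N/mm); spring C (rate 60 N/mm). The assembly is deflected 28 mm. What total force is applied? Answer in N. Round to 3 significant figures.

3230 N

k_A = Gd⁴/(8D³N_a) = (74.7×10³)(10.8⁴)/(8·95.0³·20) = 7.4084 N/mm
Parallel: k_eq = 7.4084 + 48 + 60 = 115.41 N/mm
F = k_eq·δ = 115.41·28 = 3231.4 N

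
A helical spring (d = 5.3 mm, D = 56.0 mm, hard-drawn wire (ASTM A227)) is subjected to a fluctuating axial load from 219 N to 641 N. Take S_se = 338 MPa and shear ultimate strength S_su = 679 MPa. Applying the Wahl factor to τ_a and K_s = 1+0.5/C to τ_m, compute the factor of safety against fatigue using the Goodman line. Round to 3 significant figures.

C = D/d = 56.0/5.3 = 10.5660; K_W = (4C−1)/(4C−4)+0.615/C = 1.1366; K_s = 1+0.5/C = 1.0473
F_a = (F_max−F_min)/2 = 211 N; F_m = (F_max+F_min)/2 = 430 N
τ_a = K_W·8F_aD/(πd³) = 1.1366 × 202.11 = 229.72 MPa
τ_m = K_s·8F_mD/(πd³) = 1.0473 × 411.88 = 431.37 MPa
Goodman: 1/n_f = τ_a/S_se + τ_m/S_su = 229.72/338 + 431.37/679 = 0.67964 + 0.63530 = 1.3149
n_f = 1/1.3149 = 0.7605

0.760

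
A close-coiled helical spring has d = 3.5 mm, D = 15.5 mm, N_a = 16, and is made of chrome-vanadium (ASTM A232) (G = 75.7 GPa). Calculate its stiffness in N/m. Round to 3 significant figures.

k = Gd⁴/(8D³N_a) = (75.7×10³ × 3.5⁴) / (8 × 15.5³ × 16)
  = 1.13597e+07 / 476656 = 23.832 N/mm = 23832 N/m

23800 N/m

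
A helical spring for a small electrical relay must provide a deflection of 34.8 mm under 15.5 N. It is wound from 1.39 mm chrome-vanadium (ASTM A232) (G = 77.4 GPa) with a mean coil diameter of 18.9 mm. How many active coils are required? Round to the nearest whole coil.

12

Required rate k = F/δ = 15.5/34.8 = 0.4454 N/mm
N_a = Gd⁴/(8D³k) = (77.4×10³ × 1.39⁴)/(8 × 18.9³ × 0.4454)
    = 288935 / 24056.2 = 12.01 → 12 coils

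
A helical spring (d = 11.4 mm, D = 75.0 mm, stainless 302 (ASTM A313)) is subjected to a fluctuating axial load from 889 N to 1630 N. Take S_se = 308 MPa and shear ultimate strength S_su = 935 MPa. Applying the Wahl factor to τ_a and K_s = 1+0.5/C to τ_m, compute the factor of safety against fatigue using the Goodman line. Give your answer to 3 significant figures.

C = D/d = 75.0/11.4 = 6.5789; K_W = (4C−1)/(4C−4)+0.615/C = 1.2279; K_s = 1+0.5/C = 1.0760
F_a = (F_max−F_min)/2 = 370.5 N; F_m = (F_max+F_min)/2 = 1259.5 N
τ_a = K_W·8F_aD/(πd³) = 1.2279 × 47.761 = 58.647 MPa
τ_m = K_s·8F_mD/(πd³) = 1.0760 × 162.36 = 174.7 MPa
Goodman: 1/n_f = τ_a/S_se + τ_m/S_su = 58.647/308 + 174.7/935 = 0.19041 + 0.18685 = 0.37726
n_f = 1/0.37726 = 2.651

2.65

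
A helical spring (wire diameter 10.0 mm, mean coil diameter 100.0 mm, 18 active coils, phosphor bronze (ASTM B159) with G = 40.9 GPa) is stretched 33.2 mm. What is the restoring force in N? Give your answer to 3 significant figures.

94.3 N

k = Gd⁴/(8D³N_a) = (40.9×10³)(10.0⁴)/(8·100.0³·18) = 2.8403 N/mm
F = k·δ = 2.8403 × 33.2 = 94.297 N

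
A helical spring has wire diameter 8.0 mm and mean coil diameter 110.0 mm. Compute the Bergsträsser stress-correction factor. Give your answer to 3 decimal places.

1.096

C = D/d = 110.0/8.0 = 13.7500
K_B = (4C+2)/(4C−3) = 57.000/52.000 = 1.0962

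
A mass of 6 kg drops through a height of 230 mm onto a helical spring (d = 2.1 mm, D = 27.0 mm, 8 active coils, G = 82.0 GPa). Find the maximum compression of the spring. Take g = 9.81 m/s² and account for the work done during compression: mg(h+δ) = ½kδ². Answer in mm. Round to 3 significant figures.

200 mm

k = Gd⁴/(8D³N_a) = (82.0×10³)(2.1⁴)/(8·27.0³·8) = 1.266 N/mm
W = mg = 6 × 9.81 = 58.86 N
½kδ² − Wδ − Wh = 0 → δ = (W + √(W² + 2kWh))/k
δ = (58.86 + √(3464.5 + 34276.6))/1.266 = (58.86 + 194.27)/1.266 = 199.95 mm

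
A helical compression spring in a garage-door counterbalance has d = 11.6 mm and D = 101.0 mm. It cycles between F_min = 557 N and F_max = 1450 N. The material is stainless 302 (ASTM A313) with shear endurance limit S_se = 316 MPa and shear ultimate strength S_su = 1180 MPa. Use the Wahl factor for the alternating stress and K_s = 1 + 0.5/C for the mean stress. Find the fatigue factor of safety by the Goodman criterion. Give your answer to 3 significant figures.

C = D/d = 101.0/11.6 = 8.7069; K_W = (4C−1)/(4C−4)+0.615/C = 1.1679; K_s = 1+0.5/C = 1.0574
F_a = (F_max−F_min)/2 = 446.5 N; F_m = (F_max+F_min)/2 = 1003.5 N
τ_a = K_W·8F_aD/(πd³) = 1.1679 × 73.571 = 85.928 MPa
τ_m = K_s·8F_mD/(πd³) = 1.0574 × 165.35 = 174.85 MPa
Goodman: 1/n_f = τ_a/S_se + τ_m/S_su = 85.928/316 + 174.85/1180 = 0.27192 + 0.14817 = 0.4201
n_f = 1/0.4201 = 2.38

2.38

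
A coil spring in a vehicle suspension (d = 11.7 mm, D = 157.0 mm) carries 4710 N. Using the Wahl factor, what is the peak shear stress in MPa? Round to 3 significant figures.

1300 MPa

Spring index C = D/d = 157.0/11.7 = 13.4188
K_W = (4C−1)/(4C−4) + 0.615/C = 52.675/49.675 + 0.0458 = 1.1062
τ₀ = 8FD/(πd³) = 8·4710·157.0/(π·11.7³) = 5.91576e+06/5031.6 = 1175.7 MPa
τ_max = K·τ₀ = 1.1062 × 1175.7 = 1300.6 MPa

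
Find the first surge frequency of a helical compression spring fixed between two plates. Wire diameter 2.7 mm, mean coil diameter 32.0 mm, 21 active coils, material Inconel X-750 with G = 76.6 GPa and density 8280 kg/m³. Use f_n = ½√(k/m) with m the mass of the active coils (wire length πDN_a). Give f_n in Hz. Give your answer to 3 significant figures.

k = Gd⁴/(8D³N_a) = (76.6×10³)(2.7⁴)/(8·32.0³·21) = 0.73948 N/mm = 739.48 N/m
Wire length L = πDN_a = π·32.0·21 = 2111.2 mm
m = ρ·(πd²/4)·L = 8280 × 5.7256×10⁻⁶ m² × 2.1112 m = 0.10008 kg
f_n = ½√(k/m) = 0.5·√(739.48/0.10008) = 0.5·√(7388.5) = 42.978 Hz

43.0 Hz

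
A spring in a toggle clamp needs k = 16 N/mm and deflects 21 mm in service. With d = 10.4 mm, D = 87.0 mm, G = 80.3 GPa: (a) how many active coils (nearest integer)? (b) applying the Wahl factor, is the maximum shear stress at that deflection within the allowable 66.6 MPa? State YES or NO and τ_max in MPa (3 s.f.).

N_a = Gd⁴/(8D³k) = (80.3×10³)(10.4⁴)/(8·87.0³·16) = 11.15 → N_a = 11
Actual rate k = Gd⁴/(8D³·11) = 16.211 N/mm
Working load F = kδ = 16.211·21 = 340.43 N
C = 87.0/10.4 = 8.3654; K_W = (4C−1)/(4C−4)+0.615/C = 1.1753
τ_max = K_W·8FD/(πd³) = 1.1753·67.048 = 78.805 MPa
τ_max > 66.6 MPa → exceeds allowable

(a) 11 coils; (b) NO, τ_max = 78.8 MPa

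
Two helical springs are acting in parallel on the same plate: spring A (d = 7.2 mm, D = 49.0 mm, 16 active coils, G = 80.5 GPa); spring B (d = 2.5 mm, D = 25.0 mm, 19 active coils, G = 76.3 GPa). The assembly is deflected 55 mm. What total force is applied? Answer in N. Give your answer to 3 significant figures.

k_A = Gd⁴/(8D³N_a) = (80.5×10³)(7.2⁴)/(8·49.0³·16) = 14.366 N/mm
k_B = Gd⁴/(8D³N_a) = (76.3×10³)(2.5⁴)/(8·25.0³·19) = 1.2549 N/mm
Parallel: k_eq = 14.366 + 1.2549 = 15.621 N/mm
F = k_eq·δ = 15.621·55 = 859.14 N

859 N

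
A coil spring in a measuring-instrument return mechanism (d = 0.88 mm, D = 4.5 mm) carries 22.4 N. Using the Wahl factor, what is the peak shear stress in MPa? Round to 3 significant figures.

Spring index C = D/d = 4.5/0.88 = 5.1136
K_W = (4C−1)/(4C−4) + 0.615/C = 19.455/16.455 + 0.1203 = 1.3026
τ₀ = 8FD/(πd³) = 8·22.4·4.5/(π·0.88³) = 806.4/2.1409 = 376.66 MPa
τ_max = K·τ₀ = 1.3026 × 376.66 = 490.64 MPa

491 MPa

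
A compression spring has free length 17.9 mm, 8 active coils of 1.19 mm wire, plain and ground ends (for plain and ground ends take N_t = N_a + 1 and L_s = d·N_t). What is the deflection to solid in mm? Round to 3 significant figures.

N_t = 9; L_s = 1.19·9 = 10.71 mm
δ_solid = L₀ − L_s = 17.9 − 10.71 = 7.19 mm

7.19 mm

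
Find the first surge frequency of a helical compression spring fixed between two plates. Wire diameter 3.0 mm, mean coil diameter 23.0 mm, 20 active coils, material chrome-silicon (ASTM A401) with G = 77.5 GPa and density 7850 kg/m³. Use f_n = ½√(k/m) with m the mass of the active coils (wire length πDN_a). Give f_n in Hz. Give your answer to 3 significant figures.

100 Hz

k = Gd⁴/(8D³N_a) = (77.5×10³)(3.0⁴)/(8·23.0³·20) = 3.2247 N/mm = 3224.7 N/m
Wire length L = πDN_a = π·23.0·20 = 1445.1 mm
m = ρ·(πd²/4)·L = 7850 × 7.0686×10⁻⁶ m² × 1.4451 m = 0.080188 kg
f_n = ½√(k/m) = 0.5·√(3224.7/0.080188) = 0.5·√(40214) = 100.27 Hz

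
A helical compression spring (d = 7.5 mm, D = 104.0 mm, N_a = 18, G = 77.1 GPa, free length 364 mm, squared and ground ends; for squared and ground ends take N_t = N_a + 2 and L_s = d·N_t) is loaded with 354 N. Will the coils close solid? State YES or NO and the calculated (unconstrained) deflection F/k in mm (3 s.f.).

YES, δ = 235 mm

k = Gd⁴/(8D³N_a) = (77.1×10³)(7.5⁴)/(8·104.0³·18) = 1.506 N/mm
N_t = 20; L_s = 7.5·20 = 150 mm; δ_solid = L₀ − L_s = 364 − 150 = 214 mm
δ = F/k = 354/1.506 = 235.05 mm
δ ≥ δ_solid → spring goes solid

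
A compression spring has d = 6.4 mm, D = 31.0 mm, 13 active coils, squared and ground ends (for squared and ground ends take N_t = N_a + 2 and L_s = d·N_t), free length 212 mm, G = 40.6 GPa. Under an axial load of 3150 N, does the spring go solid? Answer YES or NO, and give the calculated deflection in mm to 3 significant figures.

k = Gd⁴/(8D³N_a) = (40.6×10³)(6.4⁴)/(8·31.0³·13) = 21.985 N/mm
N_t = 15; L_s = 6.4·15 = 96 mm; δ_solid = L₀ − L_s = 212 − 96 = 116 mm
δ = F/k = 3150/21.985 = 143.28 mm
δ ≥ δ_solid → spring goes solid

YES, δ = 143 mm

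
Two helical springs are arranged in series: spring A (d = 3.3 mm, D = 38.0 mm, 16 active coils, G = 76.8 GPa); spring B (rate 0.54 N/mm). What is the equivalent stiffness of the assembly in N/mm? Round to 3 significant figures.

0.381 N/mm

k_A = Gd⁴/(8D³N_a) = (76.8×10³)(3.3⁴)/(8·38.0³·16) = 1.2967 N/mm
Series: 1/k_eq = 1/1.2967 + 1/0.54 = 2.623; k_eq = 0.38124 N/mm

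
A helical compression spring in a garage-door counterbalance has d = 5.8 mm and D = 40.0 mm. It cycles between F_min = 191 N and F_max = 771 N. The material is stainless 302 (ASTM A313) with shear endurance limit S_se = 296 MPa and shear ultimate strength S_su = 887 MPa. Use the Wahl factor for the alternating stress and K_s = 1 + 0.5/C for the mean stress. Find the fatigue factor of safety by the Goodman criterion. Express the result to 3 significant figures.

1.08

C = D/d = 40.0/5.8 = 6.8966; K_W = (4C−1)/(4C−4)+0.615/C = 1.2164; K_s = 1+0.5/C = 1.0725
F_a = (F_max−F_min)/2 = 290 N; F_m = (F_max+F_min)/2 = 481 N
τ_a = K_W·8F_aD/(πd³) = 1.2164 × 151.4 = 184.15 MPa
τ_m = K_s·8F_mD/(πd³) = 1.0725 × 251.11 = 269.31 MPa
Goodman: 1/n_f = τ_a/S_se + τ_m/S_su = 184.15/296 + 269.31/887 = 0.62214 + 0.30362 = 0.92576
n_f = 1/0.92576 = 1.08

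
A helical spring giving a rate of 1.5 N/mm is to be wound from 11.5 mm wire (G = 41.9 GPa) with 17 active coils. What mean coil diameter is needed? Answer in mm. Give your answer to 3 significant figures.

D = (Gd⁴/(8N_a·k))^(1/3) = (41.9×10³·11.5⁴/(8·17·1.5))^(1/3)
  = (3.59232e+06)^(1/3) = 153.1528 mm

153 mm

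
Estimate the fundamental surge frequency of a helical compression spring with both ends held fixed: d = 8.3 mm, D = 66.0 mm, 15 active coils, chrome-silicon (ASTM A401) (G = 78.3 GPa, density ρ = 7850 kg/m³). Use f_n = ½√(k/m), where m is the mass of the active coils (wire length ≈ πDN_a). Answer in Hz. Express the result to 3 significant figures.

k = Gd⁴/(8D³N_a) = (78.3×10³)(8.3⁴)/(8·66.0³·15) = 10.771 N/mm = 10771 N/m
Wire length L = πDN_a = π·66.0·15 = 3110.2 mm
m = ρ·(πd²/4)·L = 7850 × 54.106×10⁻⁶ m² × 3.1102 m = 1.321 kg
f_n = ½√(k/m) = 0.5·√(10771/1.321) = 0.5·√(8153.8) = 45.149 Hz

45.1 Hz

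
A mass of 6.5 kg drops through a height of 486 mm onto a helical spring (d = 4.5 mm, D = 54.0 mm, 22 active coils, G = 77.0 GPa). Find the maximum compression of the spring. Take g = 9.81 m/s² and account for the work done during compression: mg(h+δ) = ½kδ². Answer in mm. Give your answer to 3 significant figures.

k = Gd⁴/(8D³N_a) = (77.0×10³)(4.5⁴)/(8·54.0³·22) = 1.1393 N/mm
W = mg = 6.5 × 9.81 = 63.765 N
½kδ² − Wδ − Wh = 0 → δ = (W + √(W² + 2kWh))/k
δ = (63.765 + √(4066 + 70614.8))/1.1393 = (63.765 + 273.28)/1.1393 = 295.83 mm

296 mm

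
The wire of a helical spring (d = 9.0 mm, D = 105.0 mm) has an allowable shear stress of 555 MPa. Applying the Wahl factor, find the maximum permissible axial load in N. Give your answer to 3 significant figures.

C = D/d = 105.0/9.0 = 11.6667
K_W = (4C−1)/(4C−4) + 0.615/C = 45.667/42.667 + 0.0527 = 1.1230
τ_max = K·8FD/(πd³) → F_max = τ_allow·πd³/(8DK)
F_max = 555·π·9.0³/(8·105.0·1.1230) = 1.2711e+06/943.34 = 1347.4 N

1350 N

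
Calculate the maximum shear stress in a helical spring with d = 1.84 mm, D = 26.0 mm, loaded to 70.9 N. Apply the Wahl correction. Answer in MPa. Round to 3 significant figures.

829 MPa

Spring index C = D/d = 26.0/1.84 = 14.1304
K_W = (4C−1)/(4C−4) + 0.615/C = 55.522/52.522 + 0.0435 = 1.1006
τ₀ = 8FD/(πd³) = 8·70.9·26.0/(π·1.84³) = 14747.2/19.571 = 753.54 MPa
τ_max = K·τ₀ = 1.1006 × 753.54 = 829.38 MPa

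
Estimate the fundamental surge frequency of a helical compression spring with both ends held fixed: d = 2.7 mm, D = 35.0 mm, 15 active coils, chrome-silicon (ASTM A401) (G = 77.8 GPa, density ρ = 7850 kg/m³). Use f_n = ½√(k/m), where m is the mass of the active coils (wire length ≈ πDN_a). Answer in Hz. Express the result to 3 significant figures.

k = Gd⁴/(8D³N_a) = (77.8×10³)(2.7⁴)/(8·35.0³·15) = 0.80362 N/mm = 803.62 N/m
Wire length L = πDN_a = π·35.0·15 = 1649.3 mm
m = ρ·(πd²/4)·L = 7850 × 5.7256×10⁻⁶ m² × 1.6493 m = 0.07413 kg
f_n = ½√(k/m) = 0.5·√(803.62/0.07413) = 0.5·√(10841) = 52.059 Hz

52.1 Hz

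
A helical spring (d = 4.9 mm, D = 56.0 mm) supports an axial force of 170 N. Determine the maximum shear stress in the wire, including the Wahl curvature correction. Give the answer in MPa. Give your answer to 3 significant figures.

232 MPa

Spring index C = D/d = 56.0/4.9 = 11.4286
K_W = (4C−1)/(4C−4) + 0.615/C = 44.714/41.714 + 0.0538 = 1.1257
τ₀ = 8FD/(πd³) = 8·170·56.0/(π·4.9³) = 76160/369.61 = 206.06 MPa
τ_max = K·τ₀ = 1.1257 × 206.06 = 231.97 MPa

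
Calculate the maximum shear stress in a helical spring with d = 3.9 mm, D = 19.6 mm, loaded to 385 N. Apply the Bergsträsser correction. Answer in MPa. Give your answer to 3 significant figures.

419 MPa

Spring index C = D/d = 19.6/3.9 = 5.0256
K_B = (4C+2)/(4C−3) = 22.103/17.103 = 1.2924
τ₀ = 8FD/(πd³) = 8·385·19.6/(π·3.9³) = 60368/186.36 = 323.94 MPa
τ_max = K·τ₀ = 1.2924 × 323.94 = 418.64 MPa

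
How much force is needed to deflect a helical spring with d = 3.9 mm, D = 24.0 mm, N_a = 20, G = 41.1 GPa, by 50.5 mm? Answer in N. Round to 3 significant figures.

217 N

k = Gd⁴/(8D³N_a) = (41.1×10³)(3.9⁴)/(8·24.0³·20) = 4.2988 N/mm
F = k·δ = 4.2988 × 50.5 = 217.09 N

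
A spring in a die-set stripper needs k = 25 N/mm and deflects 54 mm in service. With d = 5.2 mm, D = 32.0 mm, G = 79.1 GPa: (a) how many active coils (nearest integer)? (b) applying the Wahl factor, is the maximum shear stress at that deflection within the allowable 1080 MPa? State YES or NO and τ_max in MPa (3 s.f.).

(a) 9 coils; (b) YES, τ_max = 955 MPa

N_a = Gd⁴/(8D³k) = (79.1×10³)(5.2⁴)/(8·32.0³·25) = 8.825 → N_a = 9
Actual rate k = Gd⁴/(8D³·9) = 24.514 N/mm
Working load F = kδ = 24.514·54 = 1323.7 N
C = 32.0/5.2 = 6.1538; K_W = (4C−1)/(4C−4)+0.615/C = 1.2455
τ_max = K_W·8FD/(πd³) = 1.2455·767.15 = 955.46 MPa
τ_max ≤ 1080 MPa → acceptable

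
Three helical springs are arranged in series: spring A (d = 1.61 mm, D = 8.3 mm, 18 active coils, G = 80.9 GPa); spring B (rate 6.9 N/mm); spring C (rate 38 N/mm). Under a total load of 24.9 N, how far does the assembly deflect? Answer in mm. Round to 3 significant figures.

8.04 mm

k_A = Gd⁴/(8D³N_a) = (80.9×10³)(1.61⁴)/(8·8.3³·18) = 6.6017 N/mm
Series: 1/k_eq = 1/6.6017 + 1/6.9 + 1/38 = 0.32272; k_eq = 3.0987 N/mm
δ = F/k_eq = 24.9/3.0987 = 8.0357 mm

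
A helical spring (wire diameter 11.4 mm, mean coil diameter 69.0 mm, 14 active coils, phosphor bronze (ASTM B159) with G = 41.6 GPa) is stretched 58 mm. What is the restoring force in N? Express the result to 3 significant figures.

1110 N

k = Gd⁴/(8D³N_a) = (41.6×10³)(11.4⁴)/(8·69.0³·14) = 19.096 N/mm
F = k·δ = 19.096 × 58 = 1107.6 N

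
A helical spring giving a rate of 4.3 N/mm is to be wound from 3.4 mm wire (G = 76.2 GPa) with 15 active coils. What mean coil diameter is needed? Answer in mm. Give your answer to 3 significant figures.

D = (Gd⁴/(8N_a·k))^(1/3) = (76.2×10³·3.4⁴/(8·15·4.3))^(1/3)
  = (19734.3)^(1/3) = 27.0234 mm

27.0 mm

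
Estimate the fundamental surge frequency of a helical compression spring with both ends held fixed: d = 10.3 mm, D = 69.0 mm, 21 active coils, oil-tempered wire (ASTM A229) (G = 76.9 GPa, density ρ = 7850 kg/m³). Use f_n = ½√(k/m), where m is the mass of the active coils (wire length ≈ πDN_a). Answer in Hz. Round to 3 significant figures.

k = Gd⁴/(8D³N_a) = (76.9×10³)(10.3⁴)/(8·69.0³·21) = 15.683 N/mm = 15683 N/m
Wire length L = πDN_a = π·69.0·21 = 4552.2 mm
m = ρ·(πd²/4)·L = 7850 × 83.323×10⁻⁶ m² × 4.5522 m = 2.9775 kg
f_n = ½√(k/m) = 0.5·√(15683/2.9775) = 0.5·√(5267) = 36.287 Hz

36.3 Hz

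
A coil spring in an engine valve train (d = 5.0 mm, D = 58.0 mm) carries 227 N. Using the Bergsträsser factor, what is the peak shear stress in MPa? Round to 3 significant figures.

Spring index C = D/d = 58.0/5.0 = 11.6000
K_B = (4C+2)/(4C−3) = 48.400/43.400 = 1.1152
τ₀ = 8FD/(πd³) = 8·227·58.0/(π·5.0³) = 105328/392.7 = 268.22 MPa
τ_max = K·τ₀ = 1.1152 × 268.22 = 299.12 MPa

299 MPa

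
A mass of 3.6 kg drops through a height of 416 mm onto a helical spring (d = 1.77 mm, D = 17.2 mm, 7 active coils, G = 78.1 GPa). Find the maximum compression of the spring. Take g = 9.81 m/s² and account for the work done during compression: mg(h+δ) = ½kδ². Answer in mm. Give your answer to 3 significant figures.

118 mm

k = Gd⁴/(8D³N_a) = (78.1×10³)(1.77⁴)/(8·17.2³·7) = 2.6901 N/mm
W = mg = 3.6 × 9.81 = 35.316 N
½kδ² − Wδ − Wh = 0 → δ = (W + √(W² + 2kWh))/k
δ = (35.316 + √(1247.2 + 79043.4))/2.6901 = (35.316 + 283.36)/2.6901 = 118.46 mm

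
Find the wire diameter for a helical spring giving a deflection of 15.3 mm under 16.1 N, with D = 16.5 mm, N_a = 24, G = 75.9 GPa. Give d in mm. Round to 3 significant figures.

1.86 mm

Required rate k = F/δ = 16.1/15.3 = 1.0523 N/mm
d = (8D³N_a·k / G)^(1/4) = (8·16.5³·24·1.0523 / (75.9×10³))^0.25
  = (11.958)^0.25 = 1.8596 mm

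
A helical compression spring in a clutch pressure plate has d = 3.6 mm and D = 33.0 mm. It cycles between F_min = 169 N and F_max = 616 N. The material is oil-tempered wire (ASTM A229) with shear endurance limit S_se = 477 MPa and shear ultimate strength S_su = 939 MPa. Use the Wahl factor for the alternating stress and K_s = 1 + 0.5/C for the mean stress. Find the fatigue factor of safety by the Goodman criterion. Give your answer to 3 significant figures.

0.564

C = D/d = 33.0/3.6 = 9.1667; K_W = (4C−1)/(4C−4)+0.615/C = 1.1589; K_s = 1+0.5/C = 1.0545
F_a = (F_max−F_min)/2 = 223.5 N; F_m = (F_max+F_min)/2 = 392.5 N
τ_a = K_W·8F_aD/(πd³) = 1.1589 × 402.55 = 466.53 MPa
τ_m = K_s·8F_mD/(πd³) = 1.0545 × 706.95 = 745.51 MPa
Goodman: 1/n_f = τ_a/S_se + τ_m/S_su = 466.53/477 + 745.51/939 = 0.97805 + 0.79394 = 1.772
n_f = 1/1.772 = 0.5643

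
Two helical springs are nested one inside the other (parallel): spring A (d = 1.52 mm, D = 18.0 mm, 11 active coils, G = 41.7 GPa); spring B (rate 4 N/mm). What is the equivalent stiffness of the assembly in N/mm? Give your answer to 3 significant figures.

4.43 N/mm

k_A = Gd⁴/(8D³N_a) = (41.7×10³)(1.52⁴)/(8·18.0³·11) = 0.43372 N/mm
Parallel: k_eq = 0.43372 + 4 = 4.4337 N/mm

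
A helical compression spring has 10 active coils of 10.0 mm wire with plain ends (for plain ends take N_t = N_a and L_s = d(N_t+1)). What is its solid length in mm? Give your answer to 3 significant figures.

plain ends: N_t = N_a = 10
L_s = d·(N_t+1) = 10.0 × 11 = 110 mm

110 mm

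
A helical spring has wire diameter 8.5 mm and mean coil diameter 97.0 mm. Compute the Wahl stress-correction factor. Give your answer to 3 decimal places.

1.126

C = D/d = 97.0/8.5 = 11.4118
K_W = (4C−1)/(4C−4) + 0.615/C = 44.647/41.647 + 0.0539 = 1.1259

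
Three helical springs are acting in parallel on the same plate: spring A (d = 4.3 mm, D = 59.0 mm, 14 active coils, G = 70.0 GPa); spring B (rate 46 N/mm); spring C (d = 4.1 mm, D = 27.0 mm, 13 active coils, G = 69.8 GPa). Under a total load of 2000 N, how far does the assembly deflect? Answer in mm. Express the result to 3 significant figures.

35.3 mm

k_A = Gd⁴/(8D³N_a) = (70.0×10³)(4.3⁴)/(8·59.0³·14) = 1.0404 N/mm
k_C = Gd⁴/(8D³N_a) = (69.8×10³)(4.1⁴)/(8·27.0³·13) = 9.6353 N/mm
Parallel: k_eq = 1.0404 + 46 + 9.6353 = 56.676 N/mm
δ = F/k_eq = 2000/56.676 = 35.288 mm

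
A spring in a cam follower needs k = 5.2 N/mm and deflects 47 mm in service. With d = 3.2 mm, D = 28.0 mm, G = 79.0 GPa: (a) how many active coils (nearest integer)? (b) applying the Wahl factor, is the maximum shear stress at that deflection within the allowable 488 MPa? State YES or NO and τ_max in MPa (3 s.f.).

(a) 9 coils; (b) NO, τ_max = 626 MPa

N_a = Gd⁴/(8D³k) = (79.0×10³)(3.2⁴)/(8·28.0³·5.2) = 9.071 → N_a = 9
Actual rate k = Gd⁴/(8D³·9) = 5.2411 N/mm
Working load F = kδ = 5.2411·47 = 246.33 N
C = 28.0/3.2 = 8.7500; K_W = (4C−1)/(4C−4)+0.615/C = 1.1671
τ_max = K_W·8FD/(πd³) = 1.1671·536 = 625.55 MPa
τ_max > 488 MPa → exceeds allowable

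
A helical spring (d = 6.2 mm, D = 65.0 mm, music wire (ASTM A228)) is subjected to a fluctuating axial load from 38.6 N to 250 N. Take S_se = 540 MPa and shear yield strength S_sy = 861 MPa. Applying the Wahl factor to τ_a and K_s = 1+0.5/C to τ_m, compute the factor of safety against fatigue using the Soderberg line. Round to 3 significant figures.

3.62

C = D/d = 65.0/6.2 = 10.4839; K_W = (4C−1)/(4C−4)+0.615/C = 1.1377; K_s = 1+0.5/C = 1.0477
F_a = (F_max−F_min)/2 = 105.7 N; F_m = (F_max+F_min)/2 = 144.3 N
τ_a = K_W·8F_aD/(πd³) = 1.1377 × 73.41 = 83.521 MPa
τ_m = K_s·8F_mD/(πd³) = 1.0477 × 100.22 = 105 MPa
Soderberg: 1/n_f = τ_a/S_se + τ_m/S_sy = 83.521/540 + 105/861 = 0.15467 + 0.12195 = 0.27662
n_f = 1/0.27662 = 3.615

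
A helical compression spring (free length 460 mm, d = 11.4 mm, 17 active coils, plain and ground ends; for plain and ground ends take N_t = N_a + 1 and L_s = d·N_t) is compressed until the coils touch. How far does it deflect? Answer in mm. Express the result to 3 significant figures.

N_t = 18; L_s = 11.4·18 = 205.2 mm
δ_solid = L₀ − L_s = 460 − 205.2 = 254.8 mm

255 mm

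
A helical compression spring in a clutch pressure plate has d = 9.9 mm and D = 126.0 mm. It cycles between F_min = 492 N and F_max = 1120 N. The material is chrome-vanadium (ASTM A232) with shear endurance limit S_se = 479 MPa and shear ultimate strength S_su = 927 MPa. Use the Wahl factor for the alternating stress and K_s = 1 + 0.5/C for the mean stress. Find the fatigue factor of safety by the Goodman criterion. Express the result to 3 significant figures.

1.85

C = D/d = 126.0/9.9 = 12.7273; K_W = (4C−1)/(4C−4)+0.615/C = 1.1123; K_s = 1+0.5/C = 1.0393
F_a = (F_max−F_min)/2 = 314 N; F_m = (F_max+F_min)/2 = 806 N
τ_a = K_W·8F_aD/(πd³) = 1.1123 × 103.83 = 115.49 MPa
τ_m = K_s·8F_mD/(πd³) = 1.0393 × 266.53 = 277 MPa
Goodman: 1/n_f = τ_a/S_se + τ_m/S_su = 115.49/479 + 277/927 = 0.24111 + 0.29881 = 0.53992
n_f = 1/0.53992 = 1.852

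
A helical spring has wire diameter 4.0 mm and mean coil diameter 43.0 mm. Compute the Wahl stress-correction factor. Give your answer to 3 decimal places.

C = D/d = 43.0/4.0 = 10.7500
K_W = (4C−1)/(4C−4) + 0.615/C = 42.000/39.000 + 0.0572 = 1.1341

1.134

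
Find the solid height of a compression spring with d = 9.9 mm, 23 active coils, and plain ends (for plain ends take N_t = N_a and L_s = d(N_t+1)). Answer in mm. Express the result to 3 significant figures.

plain ends: N_t = N_a = 23
L_s = d·(N_t+1) = 9.9 × 24 = 237.6 mm

238 mm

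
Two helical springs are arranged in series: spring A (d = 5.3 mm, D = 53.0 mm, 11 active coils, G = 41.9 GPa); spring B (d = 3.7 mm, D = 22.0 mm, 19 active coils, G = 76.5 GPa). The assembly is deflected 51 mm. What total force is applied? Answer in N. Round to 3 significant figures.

100 N

k_A = Gd⁴/(8D³N_a) = (41.9×10³)(5.3⁴)/(8·53.0³·11) = 2.5235 N/mm
k_B = Gd⁴/(8D³N_a) = (76.5×10³)(3.7⁴)/(8·22.0³·19) = 8.8584 N/mm
Series: 1/k_eq = 1/2.5235 + 1/8.8584 = 0.50916; k_eq = 1.964 N/mm
F = k_eq·δ = 1.964·51 = 100.17 N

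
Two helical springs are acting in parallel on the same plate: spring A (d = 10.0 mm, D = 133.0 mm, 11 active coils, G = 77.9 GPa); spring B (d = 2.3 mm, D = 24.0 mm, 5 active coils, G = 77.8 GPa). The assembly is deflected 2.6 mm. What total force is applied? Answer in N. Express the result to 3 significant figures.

k_A = Gd⁴/(8D³N_a) = (77.9×10³)(10.0⁴)/(8·133.0³·11) = 3.7627 N/mm
k_B = Gd⁴/(8D³N_a) = (77.8×10³)(2.3⁴)/(8·24.0³·5) = 3.9373 N/mm
Parallel: k_eq = 3.7627 + 3.9373 = 7.7 N/mm
F = k_eq·δ = 7.7·2.6 = 20.02 N

20.0 N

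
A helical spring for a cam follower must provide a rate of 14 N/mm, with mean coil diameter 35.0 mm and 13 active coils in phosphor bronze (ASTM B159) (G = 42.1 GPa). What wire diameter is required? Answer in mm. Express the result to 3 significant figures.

d = (8D³N_a·k / G)^(1/4) = (8·35.0³·13·14 / (42.1×10³))^0.25
  = (1482.8)^0.25 = 6.2054 mm

6.21 mm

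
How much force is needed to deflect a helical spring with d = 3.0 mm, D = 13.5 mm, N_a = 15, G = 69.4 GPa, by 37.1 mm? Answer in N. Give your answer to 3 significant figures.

k = Gd⁴/(8D³N_a) = (69.4×10³)(3.0⁴)/(8·13.5³·15) = 19.04 N/mm
F = k·δ = 19.04 × 37.1 = 706.38 N

706 N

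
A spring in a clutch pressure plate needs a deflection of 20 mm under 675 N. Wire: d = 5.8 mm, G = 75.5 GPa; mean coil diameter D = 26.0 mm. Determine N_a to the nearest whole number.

Required rate k = F/δ = 675/20 = 33.75 N/mm
N_a = Gd⁴/(8D³k) = (75.5×10³ × 5.8⁴)/(8 × 26.0³ × 33.75)
    = 8.54395e+07 / 4.74552e+06 = 18 → 18 coils

18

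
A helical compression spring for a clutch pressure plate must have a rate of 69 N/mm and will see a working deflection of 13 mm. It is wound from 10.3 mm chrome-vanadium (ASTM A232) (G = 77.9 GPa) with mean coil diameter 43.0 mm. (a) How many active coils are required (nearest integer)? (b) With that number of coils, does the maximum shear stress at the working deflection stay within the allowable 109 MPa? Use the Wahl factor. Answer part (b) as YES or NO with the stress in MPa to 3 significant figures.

(a) 20 coils; (b) NO, τ_max = 124 MPa

N_a = Gd⁴/(8D³k) = (77.9×10³)(10.3⁴)/(8·43.0³·69) = 19.98 → N_a = 20
Actual rate k = Gd⁴/(8D³·20) = 68.922 N/mm
Working load F = kδ = 68.922·13 = 895.99 N
C = 43.0/10.3 = 4.1748; K_W = (4C−1)/(4C−4)+0.615/C = 1.3836
τ_max = K_W·8FD/(πd³) = 1.3836·89.784 = 124.22 MPa
τ_max > 109 MPa → exceeds allowable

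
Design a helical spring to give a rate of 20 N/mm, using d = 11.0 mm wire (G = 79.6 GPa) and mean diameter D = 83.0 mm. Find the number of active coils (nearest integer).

13

N_a = Gd⁴/(8D³k) = (79.6×10³ × 11.0⁴)/(8 × 83.0³ × 20)
    = 1.16542e+09 / 9.14859e+07 = 12.74 → 13 coils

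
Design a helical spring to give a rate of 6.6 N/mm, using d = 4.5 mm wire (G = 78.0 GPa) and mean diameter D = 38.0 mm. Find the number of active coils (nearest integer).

N_a = Gd⁴/(8D³k) = (78.0×10³ × 4.5⁴)/(8 × 38.0³ × 6.6)
    = 3.19849e+07 / 2.89724e+06 = 11.04 → 11 coils

11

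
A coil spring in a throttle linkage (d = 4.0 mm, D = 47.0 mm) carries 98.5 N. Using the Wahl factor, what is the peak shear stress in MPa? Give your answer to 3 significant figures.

207 MPa

Spring index C = D/d = 47.0/4.0 = 11.7500
K_W = (4C−1)/(4C−4) + 0.615/C = 46.000/43.000 + 0.0523 = 1.1221
τ₀ = 8FD/(πd³) = 8·98.5·47.0/(π·4.0³) = 37036/201.06 = 184.2 MPa
τ_max = K·τ₀ = 1.1221 × 184.2 = 206.69 MPa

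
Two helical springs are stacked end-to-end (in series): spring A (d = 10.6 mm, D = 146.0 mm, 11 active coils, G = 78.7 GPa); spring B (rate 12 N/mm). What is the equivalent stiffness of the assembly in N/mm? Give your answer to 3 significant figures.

2.79 N/mm

k_A = Gd⁴/(8D³N_a) = (78.7×10³)(10.6⁴)/(8·146.0³·11) = 3.6279 N/mm
Series: 1/k_eq = 1/3.6279 + 1/12 = 0.35897; k_eq = 2.7857 N/mm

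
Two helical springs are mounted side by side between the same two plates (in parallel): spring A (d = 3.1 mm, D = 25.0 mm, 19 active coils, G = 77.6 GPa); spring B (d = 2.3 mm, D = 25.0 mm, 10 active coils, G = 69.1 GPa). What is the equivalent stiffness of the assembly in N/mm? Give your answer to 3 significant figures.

4.56 N/mm

k_A = Gd⁴/(8D³N_a) = (77.6×10³)(3.1⁴)/(8·25.0³·19) = 3.0175 N/mm
k_B = Gd⁴/(8D³N_a) = (69.1×10³)(2.3⁴)/(8·25.0³·10) = 1.547 N/mm
Parallel: k_eq = 3.0175 + 1.547 = 4.5644 N/mm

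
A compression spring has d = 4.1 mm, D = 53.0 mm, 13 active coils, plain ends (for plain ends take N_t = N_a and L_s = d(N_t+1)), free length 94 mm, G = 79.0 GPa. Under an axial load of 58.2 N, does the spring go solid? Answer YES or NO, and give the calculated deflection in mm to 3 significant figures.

k = Gd⁴/(8D³N_a) = (79.0×10³)(4.1⁴)/(8·53.0³·13) = 1.4418 N/mm
N_t = 13; L_s = 4.1·14 = 57.4 mm; δ_solid = L₀ − L_s = 94 − 57.4 = 36.6 mm
δ = F/k = 58.2/1.4418 = 40.367 mm
δ ≥ δ_solid → spring goes solid

YES, δ = 40.4 mm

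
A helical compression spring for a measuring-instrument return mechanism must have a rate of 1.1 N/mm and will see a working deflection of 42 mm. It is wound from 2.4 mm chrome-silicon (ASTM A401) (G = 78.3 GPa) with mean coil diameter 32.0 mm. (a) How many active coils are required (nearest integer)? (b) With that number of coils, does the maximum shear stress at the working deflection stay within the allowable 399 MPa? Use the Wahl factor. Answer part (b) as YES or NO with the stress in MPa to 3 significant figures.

N_a = Gd⁴/(8D³k) = (78.3×10³)(2.4⁴)/(8·32.0³·1.1) = 9.009 → N_a = 9
Actual rate k = Gd⁴/(8D³·9) = 1.1011 N/mm
Working load F = kδ = 1.1011·42 = 46.246 N
C = 32.0/2.4 = 13.3333; K_W = (4C−1)/(4C−4)+0.615/C = 1.1069
τ_max = K_W·8FD/(πd³) = 1.1069·272.6 = 301.75 MPa
τ_max ≤ 399 MPa → acceptable

(a) 9 coils; (b) YES, τ_max = 302 MPa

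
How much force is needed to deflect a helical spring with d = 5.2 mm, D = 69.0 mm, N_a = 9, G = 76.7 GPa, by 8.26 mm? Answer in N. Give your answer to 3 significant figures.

k = Gd⁴/(8D³N_a) = (76.7×10³)(5.2⁴)/(8·69.0³·9) = 2.371 N/mm
F = k·δ = 2.371 × 8.26 = 19.584 N

19.6 N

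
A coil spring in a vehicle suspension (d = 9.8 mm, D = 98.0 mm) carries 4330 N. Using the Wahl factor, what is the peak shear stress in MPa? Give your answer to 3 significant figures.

Spring index C = D/d = 98.0/9.8 = 10.0000
K_W = (4C−1)/(4C−4) + 0.615/C = 39.000/36.000 + 0.0615 = 1.1448
τ₀ = 8FD/(πd³) = 8·4330·98.0/(π·9.8³) = 3.39472e+06/2956.8 = 1148.1 MPa
τ_max = K·τ₀ = 1.1448 × 1148.1 = 1314.4 MPa

1310 MPa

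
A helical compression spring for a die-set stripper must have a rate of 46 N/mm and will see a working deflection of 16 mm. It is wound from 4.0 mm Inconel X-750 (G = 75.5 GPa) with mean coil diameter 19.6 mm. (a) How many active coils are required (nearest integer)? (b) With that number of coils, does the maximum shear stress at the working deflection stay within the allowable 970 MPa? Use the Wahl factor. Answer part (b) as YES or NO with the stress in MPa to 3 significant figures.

(a) 7 coils; (b) YES, τ_max = 754 MPa

N_a = Gd⁴/(8D³k) = (75.5×10³)(4.0⁴)/(8·19.6³·46) = 6.975 → N_a = 7
Actual rate k = Gd⁴/(8D³·7) = 45.839 N/mm
Working load F = kδ = 45.839·16 = 733.42 N
C = 19.6/4.0 = 4.9000; K_W = (4C−1)/(4C−4)+0.615/C = 1.3178
τ_max = K_W·8FD/(πd³) = 1.3178·571.96 = 753.74 MPa
τ_max ≤ 970 MPa → acceptable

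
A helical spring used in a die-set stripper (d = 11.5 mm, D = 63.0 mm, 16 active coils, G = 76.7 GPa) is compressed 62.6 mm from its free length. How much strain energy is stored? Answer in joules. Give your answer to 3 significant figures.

82.1 J

k = Gd⁴/(8D³N_a) = (76.7×10³)(11.5⁴)/(8·63.0³·16) = 41.914 N/mm
U = ½kδ² = 0.5 × 41.914 × 62.6² = 82125 N·mm = 82.125 J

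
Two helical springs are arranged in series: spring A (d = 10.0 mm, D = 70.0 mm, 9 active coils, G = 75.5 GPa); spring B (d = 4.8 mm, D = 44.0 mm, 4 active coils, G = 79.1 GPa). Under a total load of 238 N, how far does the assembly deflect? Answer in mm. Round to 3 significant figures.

k_A = Gd⁴/(8D³N_a) = (75.5×10³)(10.0⁴)/(8·70.0³·9) = 30.572 N/mm
k_B = Gd⁴/(8D³N_a) = (79.1×10³)(4.8⁴)/(8·44.0³·4) = 15.404 N/mm
Series: 1/k_eq = 1/30.572 + 1/15.404 = 0.097628; k_eq = 10.243 N/mm
δ = F/k_eq = 238/10.243 = 23.235 mm

23.2 mm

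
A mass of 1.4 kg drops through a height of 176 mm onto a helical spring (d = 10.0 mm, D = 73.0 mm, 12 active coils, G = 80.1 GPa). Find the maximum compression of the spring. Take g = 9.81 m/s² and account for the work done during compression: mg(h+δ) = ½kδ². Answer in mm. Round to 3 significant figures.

15.7 mm

k = Gd⁴/(8D³N_a) = (80.1×10³)(10.0⁴)/(8·73.0³·12) = 21.448 N/mm
W = mg = 1.4 × 9.81 = 13.734 N
½kδ² − Wδ − Wh = 0 → δ = (W + √(W² + 2kWh))/k
δ = (13.734 + √(188.62 + 103689))/21.448 = (13.734 + 322.3)/21.448 = 15.667 mm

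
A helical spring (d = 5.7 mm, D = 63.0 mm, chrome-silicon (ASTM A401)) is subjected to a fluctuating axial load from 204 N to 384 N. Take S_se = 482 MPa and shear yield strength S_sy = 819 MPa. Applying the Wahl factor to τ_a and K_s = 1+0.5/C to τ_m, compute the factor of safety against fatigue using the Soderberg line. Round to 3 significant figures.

C = D/d = 63.0/5.7 = 11.0526; K_W = (4C−1)/(4C−4)+0.615/C = 1.1303; K_s = 1+0.5/C = 1.0452
F_a = (F_max−F_min)/2 = 90 N; F_m = (F_max+F_min)/2 = 294 N
τ_a = K_W·8F_aD/(πd³) = 1.1303 × 77.965 = 88.12 MPa
τ_m = K_s·8F_mD/(πd³) = 1.0452 × 254.69 = 266.21 MPa
Soderberg: 1/n_f = τ_a/S_se + τ_m/S_sy = 88.12/482 + 266.21/819 = 0.18282 + 0.32504 = 0.50786
n_f = 1/0.50786 = 1.969

1.97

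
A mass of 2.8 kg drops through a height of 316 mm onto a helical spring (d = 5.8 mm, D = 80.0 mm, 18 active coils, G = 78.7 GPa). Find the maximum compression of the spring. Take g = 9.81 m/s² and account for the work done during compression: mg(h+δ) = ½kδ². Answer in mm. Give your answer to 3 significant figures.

145 mm

k = Gd⁴/(8D³N_a) = (78.7×10³)(5.8⁴)/(8·80.0³·18) = 1.208 N/mm
W = mg = 2.8 × 9.81 = 27.468 N
½kδ² − Wδ − Wh = 0 → δ = (W + √(W² + 2kWh))/k
δ = (27.468 + √(754.49 + 20970))/1.208 = (27.468 + 147.39)/1.208 = 144.76 mm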